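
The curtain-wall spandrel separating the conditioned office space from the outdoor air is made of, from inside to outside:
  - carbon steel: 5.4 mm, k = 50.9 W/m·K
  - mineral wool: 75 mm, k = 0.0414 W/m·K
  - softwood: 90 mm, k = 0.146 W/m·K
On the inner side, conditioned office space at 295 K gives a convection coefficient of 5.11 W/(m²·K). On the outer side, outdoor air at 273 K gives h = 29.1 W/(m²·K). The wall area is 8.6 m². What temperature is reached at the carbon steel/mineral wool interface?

Using the resistance-network approach (series):
R_inner film = 1/(h_i·A) = 1/(5.11×8.6) = 0.02276 K/W
R_carbon steel = L/(kA) = 0.0054/(50.9×8.6) = 1.234×10^-5 K/W
R_mineral wool = L/(kA) = 0.075/(0.0414×8.6) = 0.2107 K/W
R_softwood = L/(kA) = 0.09/(0.146×8.6) = 0.07168 K/W
R_outer film = 1/(h_o·A) = 1/(29.1×8.6) = 0.003996 K/W
R_total = 0.3091 K/W;  Q = ΔT/R_total = 22/0.3091 = 71.18 W
T_interface = T_inner − Q·ΣR(inner→interface) = 295 − 71.2×0.02277

T ≈ 293 K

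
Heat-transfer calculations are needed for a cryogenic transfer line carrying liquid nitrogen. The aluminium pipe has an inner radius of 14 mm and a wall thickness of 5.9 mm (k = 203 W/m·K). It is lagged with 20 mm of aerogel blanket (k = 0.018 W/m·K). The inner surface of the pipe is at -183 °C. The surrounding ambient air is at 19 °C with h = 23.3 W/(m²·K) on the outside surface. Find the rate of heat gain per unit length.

Per-layer cylindrical resistances, series-summed:
R_aluminium pipe wall = ln(19.9/14)/(2π×203×1) = 2.757×10^-4 K/W
R_aerogel blanket = ln(39.9/19.9)/(2π×0.018×1) = 6.151 K/W
R_outer film = 1/(h_o·2πr_oL) = 1/(23.3×2π×0.0399×1) = 0.1712 K/W
R_total = 6.322 K/W
Q = ΔT/R_total = 202/6.322

q′ ≈ 31.9 W/m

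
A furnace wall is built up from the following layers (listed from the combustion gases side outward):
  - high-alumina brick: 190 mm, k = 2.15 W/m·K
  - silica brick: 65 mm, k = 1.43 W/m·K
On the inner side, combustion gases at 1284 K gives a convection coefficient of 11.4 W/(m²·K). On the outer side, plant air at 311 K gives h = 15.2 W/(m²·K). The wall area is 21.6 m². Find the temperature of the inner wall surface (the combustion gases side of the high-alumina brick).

T ≈ 987 K

Series thermal resistances:
R_inner film = 1/(h_i·A) = 1/(11.4×21.6) = 0.004061 K/W
R_high-alumina brick = L/(kA) = 0.19/(2.15×21.6) = 0.004091 K/W
R_silica brick = L/(kA) = 0.065/(1.43×21.6) = 0.002104 K/W
R_outer film = 1/(h_o·A) = 1/(15.2×21.6) = 0.003046 K/W
R_total = 0.0133 K/W;  Q = ΔT/R_total = 973/0.0133 = 73140 W
T_interface = T_inner − Q·ΣR(inner→interface) = 1284 − 73100×0.004061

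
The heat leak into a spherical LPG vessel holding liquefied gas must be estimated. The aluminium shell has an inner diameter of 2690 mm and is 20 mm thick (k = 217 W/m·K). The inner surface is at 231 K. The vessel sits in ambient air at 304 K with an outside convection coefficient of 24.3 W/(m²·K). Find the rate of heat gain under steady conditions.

Q ≈ 41400 W

Radial (spherical) resistances in series:
R_aluminium shell = (1/1.345 − 1/1.365)/(4π×217) = 3.995×10^-6 K/W
R_outer film = 1/(h·4πr_o²) = 1/(24.3×4π×1.365²) = 0.001758 K/W
R_total = 0.001762 K/W
Q = ΔT/R_total = 73/0.001762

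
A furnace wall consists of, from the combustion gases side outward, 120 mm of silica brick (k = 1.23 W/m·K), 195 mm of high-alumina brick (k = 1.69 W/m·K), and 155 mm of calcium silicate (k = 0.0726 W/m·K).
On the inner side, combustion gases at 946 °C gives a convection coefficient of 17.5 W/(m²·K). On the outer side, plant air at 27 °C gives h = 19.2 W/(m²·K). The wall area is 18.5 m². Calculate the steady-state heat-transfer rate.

Treating each layer as a thermal resistance in series:
R_inner film = 1/(h_i·A) = 1/(17.5×18.5) = 0.003089 K/W
R_silica brick = L/(kA) = 0.12/(1.23×18.5) = 0.005274 K/W
R_high-alumina brick = L/(kA) = 0.195/(1.69×18.5) = 0.006237 K/W
R_calcium silicate = L/(kA) = 0.155/(0.0726×18.5) = 0.1154 K/W
R_outer film = 1/(h_o·A) = 1/(19.2×18.5) = 0.002815 K/W
R_total = 0.1328 K/W
Q = ΔT / R_total = 919 / 0.1328

Q ≈ 6920 W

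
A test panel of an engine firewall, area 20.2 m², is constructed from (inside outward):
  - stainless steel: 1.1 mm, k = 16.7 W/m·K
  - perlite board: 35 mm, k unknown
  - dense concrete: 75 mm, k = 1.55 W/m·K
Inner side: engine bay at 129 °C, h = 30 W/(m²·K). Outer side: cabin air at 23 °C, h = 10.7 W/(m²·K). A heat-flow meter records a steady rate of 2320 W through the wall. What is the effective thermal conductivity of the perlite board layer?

k ≈ 0.0468 W/(m·K)

Thermal resistances in series:
R_inner film = 1/(h_i·A) = 1/(30×20.2) = 0.00165 K/W
R_stainless steel = L/(kA) = 0.0011/(16.7×20.2) = 3.261×10^-6 K/W
R_dense concrete = L/(kA) = 0.075/(1.55×20.2) = 0.002395 K/W
R_outer film = 1/(h_o·A) = 1/(10.7×20.2) = 0.004627 K/W
Sum of known resistances R_other = 0.008675 K/W
Total R = ΔT/Q = 106/2320 = 0.04569 K/W
R_perlite board = R_total − R_other = 0.03701 K/W
k = L/(R·A) = 0.035/(0.03701×20.2)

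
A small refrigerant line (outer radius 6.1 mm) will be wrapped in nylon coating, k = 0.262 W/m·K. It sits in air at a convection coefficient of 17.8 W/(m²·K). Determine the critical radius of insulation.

r_cr ≈ 14.7 mm

For a cylinder r_cr = k/h = 0.262/17.8
r_cr = 14.7 mm; since the bare radius (6.1 mm) is below r_cr, adding a thin layer of insulation will *increase* heat loss.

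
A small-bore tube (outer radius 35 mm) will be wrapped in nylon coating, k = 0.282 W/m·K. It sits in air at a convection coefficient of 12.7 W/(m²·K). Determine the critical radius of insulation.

r_cr ≈ 22.2 mm

For a cylinder r_cr = k/h = 0.282/12.7
r_cr = 22.2 mm; since the bare radius (35 mm) is above r_cr, any added insulation will reduce heat loss.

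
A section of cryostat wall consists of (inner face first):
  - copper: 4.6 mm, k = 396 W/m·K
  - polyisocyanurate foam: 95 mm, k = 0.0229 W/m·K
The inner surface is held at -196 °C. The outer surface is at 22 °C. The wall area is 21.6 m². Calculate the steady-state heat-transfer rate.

Using the resistance-network approach (series):
R_copper = L/(kA) = 0.0046/(396×21.6) = 5.378×10^-7 K/W
R_polyisocyanurate foam = L/(kA) = 0.095/(0.0229×21.6) = 0.1921 K/W
R_total = 0.1921 K/W
Q = ΔT / R_total = 218 / 0.1921

Q ≈ 1140 W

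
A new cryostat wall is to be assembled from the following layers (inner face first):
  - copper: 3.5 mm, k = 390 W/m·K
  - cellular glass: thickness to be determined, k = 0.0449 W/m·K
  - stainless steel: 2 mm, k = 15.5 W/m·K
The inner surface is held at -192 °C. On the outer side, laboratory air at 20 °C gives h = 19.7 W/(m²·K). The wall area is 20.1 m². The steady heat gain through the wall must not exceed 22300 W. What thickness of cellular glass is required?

L ≈ 6.29 mm

Series thermal resistances:
R_copper = L/(kA) = 0.0035/(390×20.1) = 4.465×10^-7 K/W
R_stainless steel = L/(kA) = 0.002/(15.5×20.1) = 6.42×10^-6 K/W
R_outer film = 1/(h_o·A) = 1/(19.7×20.1) = 0.002525 K/W
Sum of the known resistances R_other = 0.002532 K/W
Required total resistance R_tot = ΔT/Q_allow = 212/22300 = 0.009507 K/W
R_cellular glass = R_tot − R_other = 0.006974 K/W
L = R·k·A = 0.006974×0.0449×20.1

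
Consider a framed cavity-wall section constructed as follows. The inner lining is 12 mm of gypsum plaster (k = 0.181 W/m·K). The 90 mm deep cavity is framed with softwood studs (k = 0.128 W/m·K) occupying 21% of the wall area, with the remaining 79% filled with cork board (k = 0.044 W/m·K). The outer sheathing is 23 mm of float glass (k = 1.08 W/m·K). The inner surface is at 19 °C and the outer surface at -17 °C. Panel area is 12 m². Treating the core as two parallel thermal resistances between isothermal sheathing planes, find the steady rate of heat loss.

Sheathing layers in series; stud and cavity paths in parallel between them.
R_inner = 0.012/(0.181×12) = 0.005525 K/W
R_stud  = 0.09/(0.128×0.21×12) = 0.279 K/W
R_cav   = 0.09/(0.044×0.79×12) = 0.2158 K/W
1/R_core = 1/R_stud + 1/R_cav → R_core = 0.1217 K/W
R_outer = 0.023/(1.08×12) = 0.001775 K/W
R_total = 0.129 K/W
Q = ΔT/R_total = 36/0.129

Q ≈ 279 W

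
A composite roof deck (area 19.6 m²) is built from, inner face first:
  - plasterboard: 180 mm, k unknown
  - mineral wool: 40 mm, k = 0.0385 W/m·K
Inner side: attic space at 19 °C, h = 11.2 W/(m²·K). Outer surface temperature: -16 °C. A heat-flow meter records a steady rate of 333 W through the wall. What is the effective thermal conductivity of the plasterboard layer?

Series thermal resistances:
R_inner film = 1/(h_i·A) = 1/(11.2×19.6) = 0.004555 K/W
R_mineral wool = L/(kA) = 0.04/(0.0385×19.6) = 0.05301 K/W
Sum of known resistances R_other = 0.05756 K/W
Total R = ΔT/Q = 35/333 = 0.1051 K/W
R_plasterboard = R_total − R_other = 0.04754 K/W
k = L/(R·A) = 0.18/(0.04754×19.6)

k ≈ 0.193 W/(m·K)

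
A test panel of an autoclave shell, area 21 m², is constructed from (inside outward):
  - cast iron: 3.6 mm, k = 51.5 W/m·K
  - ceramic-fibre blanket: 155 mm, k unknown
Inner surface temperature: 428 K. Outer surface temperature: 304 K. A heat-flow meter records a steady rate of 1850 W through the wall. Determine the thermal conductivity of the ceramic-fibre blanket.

Using the resistance-network approach (series):
R_cast iron = L/(kA) = 0.0036/(51.5×21) = 3.329×10^-6 K/W
Sum of known resistances R_other = 3.329×10^-6 K/W
Total R = ΔT/Q = 124/1850 = 0.06703 K/W
R_ceramic-fibre blanket = R_total − R_other = 0.06702 K/W
k = L/(R·A) = 0.155/(0.06702×21)

k ≈ 0.11 W/(m·K)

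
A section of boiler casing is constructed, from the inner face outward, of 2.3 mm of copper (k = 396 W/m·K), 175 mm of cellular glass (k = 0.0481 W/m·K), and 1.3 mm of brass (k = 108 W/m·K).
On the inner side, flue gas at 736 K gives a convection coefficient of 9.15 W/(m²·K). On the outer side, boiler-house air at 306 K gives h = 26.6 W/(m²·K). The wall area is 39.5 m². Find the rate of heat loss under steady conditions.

Q ≈ 4490 W

Using the resistance-network approach (series):
R_inner film = 1/(h_i·A) = 1/(9.15×39.5) = 0.002767 K/W
R_copper = L/(kA) = 0.0023/(396×39.5) = 1.47×10^-7 K/W
R_cellular glass = L/(kA) = 0.175/(0.0481×39.5) = 0.09211 K/W
R_brass = L/(kA) = 0.0013/(108×39.5) = 3.047×10^-7 K/W
R_outer film = 1/(h_o·A) = 1/(26.6×39.5) = 9.517×10^-4 K/W
R_total = 0.09583 K/W
Q = ΔT / R_total = 430 / 0.09583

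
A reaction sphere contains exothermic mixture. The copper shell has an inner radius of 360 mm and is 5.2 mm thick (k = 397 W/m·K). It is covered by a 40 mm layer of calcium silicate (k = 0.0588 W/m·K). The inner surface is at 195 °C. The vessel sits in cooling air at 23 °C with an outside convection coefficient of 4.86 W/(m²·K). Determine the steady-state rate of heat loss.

Spherical conduction: R = (1/r_in − 1/r_out)/(4πk) per layer; series-sum.
R_copper shell = (1/0.36 − 1/0.3652)/(4π×397) = 7.928×10^-6 K/W
R_calcium silicate = (1/0.3652 − 1/0.4052)/(4π×0.0588) = 0.3658 K/W
R_outer film = 1/(h·4πr_o²) = 1/(4.86×4π×0.4052²) = 0.09973 K/W
R_total = 0.4656 K/W
Q = ΔT/R_total = 172/0.4656

Q ≈ 369 W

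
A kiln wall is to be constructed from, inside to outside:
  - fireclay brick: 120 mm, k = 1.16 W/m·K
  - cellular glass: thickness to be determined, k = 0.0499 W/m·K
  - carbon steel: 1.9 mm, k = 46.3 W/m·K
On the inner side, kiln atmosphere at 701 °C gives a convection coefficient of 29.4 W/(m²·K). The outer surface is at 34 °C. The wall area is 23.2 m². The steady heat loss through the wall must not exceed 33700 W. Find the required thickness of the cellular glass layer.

L ≈ 16.1 mm

Model the wall as resistances in series:
R_inner film = 1/(h_i·A) = 1/(29.4×23.2) = 0.001466 K/W
R_fireclay brick = L/(kA) = 0.12/(1.16×23.2) = 0.004459 K/W
R_carbon steel = L/(kA) = 0.0019/(46.3×23.2) = 1.769×10^-6 K/W
Sum of the known resistances R_other = 0.005927 K/W
Required total resistance R_tot = ΔT/Q_allow = 667/33700 = 0.01979 K/W
R_cellular glass = R_tot − R_other = 0.01387 K/W
L = R·k·A = 0.01387×0.0499×23.2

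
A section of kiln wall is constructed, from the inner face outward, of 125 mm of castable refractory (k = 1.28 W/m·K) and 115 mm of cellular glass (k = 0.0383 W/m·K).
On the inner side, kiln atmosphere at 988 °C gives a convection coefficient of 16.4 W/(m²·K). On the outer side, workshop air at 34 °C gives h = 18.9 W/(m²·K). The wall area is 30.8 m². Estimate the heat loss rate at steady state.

Treating each layer as a thermal resistance in series:
R_inner film = 1/(h_i·A) = 1/(16.4×30.8) = 0.00198 K/W
R_castable refractory = L/(kA) = 0.125/(1.28×30.8) = 0.003171 K/W
R_cellular glass = L/(kA) = 0.115/(0.0383×30.8) = 0.09749 K/W
R_outer film = 1/(h_o·A) = 1/(18.9×30.8) = 0.001718 K/W
R_total = 0.1044 K/W
Q = ΔT / R_total = 954 / 0.1044

Q ≈ 9140 W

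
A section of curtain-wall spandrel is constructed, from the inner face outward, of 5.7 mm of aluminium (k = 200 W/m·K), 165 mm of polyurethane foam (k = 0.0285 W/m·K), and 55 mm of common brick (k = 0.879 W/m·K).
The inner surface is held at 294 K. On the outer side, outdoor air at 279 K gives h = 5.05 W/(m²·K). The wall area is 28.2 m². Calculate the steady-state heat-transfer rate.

Q ≈ 69.9 W

Using the resistance-network approach (series):
R_aluminium = L/(kA) = 0.0057/(200×28.2) = 1.011×10^-6 K/W
R_polyurethane foam = L/(kA) = 0.165/(0.0285×28.2) = 0.2053 K/W
R_common brick = L/(kA) = 0.055/(0.879×28.2) = 0.002219 K/W
R_outer film = 1/(h_o·A) = 1/(5.05×28.2) = 0.007022 K/W
R_total = 0.2145 K/W
Q = ΔT / R_total = 15 / 0.2145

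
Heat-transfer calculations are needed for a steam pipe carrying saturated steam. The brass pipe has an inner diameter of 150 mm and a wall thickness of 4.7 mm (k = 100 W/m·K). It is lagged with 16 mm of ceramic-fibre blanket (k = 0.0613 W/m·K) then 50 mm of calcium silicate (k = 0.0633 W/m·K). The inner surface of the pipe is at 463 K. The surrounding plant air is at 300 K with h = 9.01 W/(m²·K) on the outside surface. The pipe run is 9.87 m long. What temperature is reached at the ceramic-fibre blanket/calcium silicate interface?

T ≈ 416 K

Per-layer cylindrical resistances, series-summed:
R_brass pipe wall = ln(79.7/75)/(2π×100×9.87) = 9.801×10^-6 K/W
R_ceramic-fibre blanket = ln(95.7/79.7)/(2π×0.0613×9.87) = 0.04813 K/W
R_calcium silicate = ln(145.7/95.7)/(2π×0.0633×9.87) = 0.1071 K/W
R_outer film = 1/(h_o·2πr_oL) = 1/(9.01×2π×0.1457×9.87) = 0.01228 K/W
R_total = 0.1675 K/W
Q = ΔT/R_total = 163/0.1675
Q = 973 W
T_interface = T_inner − Q·ΣR(inner→interface) = 463 − 973×0.04813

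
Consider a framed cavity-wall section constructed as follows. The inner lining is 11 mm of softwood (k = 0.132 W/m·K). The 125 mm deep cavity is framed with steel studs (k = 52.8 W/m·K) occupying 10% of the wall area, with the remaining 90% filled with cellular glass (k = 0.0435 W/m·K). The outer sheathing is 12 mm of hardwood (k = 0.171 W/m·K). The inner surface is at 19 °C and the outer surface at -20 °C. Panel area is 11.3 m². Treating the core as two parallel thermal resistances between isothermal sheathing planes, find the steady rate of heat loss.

Sheathing layers in series; stud and cavity paths in parallel between them.
R_inner = 0.011/(0.132×11.3) = 0.007375 K/W
R_stud  = 0.125/(52.8×0.1×11.3) = 0.002095 K/W
R_cav   = 0.125/(0.0435×0.9×11.3) = 0.2826 K/W
1/R_core = 1/R_stud + 1/R_cav → R_core = 0.00208 K/W
R_outer = 0.012/(0.171×11.3) = 0.00621 K/W
R_total = 0.01566 K/W
Q = ΔT/R_total = 39/0.01566

Q ≈ 2490 W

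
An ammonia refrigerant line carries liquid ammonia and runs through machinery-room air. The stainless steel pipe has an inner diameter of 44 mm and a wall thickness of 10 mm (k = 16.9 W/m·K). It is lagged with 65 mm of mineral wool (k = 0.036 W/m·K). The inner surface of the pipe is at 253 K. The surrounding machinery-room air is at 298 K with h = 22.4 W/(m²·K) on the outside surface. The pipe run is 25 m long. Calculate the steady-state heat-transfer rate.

Cylindrical conduction, so R = ln(r₂/r₁)/(2πkL) per layer, in series:
R_stainless steel pipe wall = ln(32/22)/(2π×16.9×25) = 1.411×10^-4 K/W
R_mineral wool = ln(97/32)/(2π×0.036×25) = 0.1961 K/W
R_outer film = 1/(h_o·2πr_oL) = 1/(22.4×2π×0.097×25) = 0.00293 K/W
R_total = 0.1992 K/W
Q = ΔT/R_total = 45/0.1992

Q ≈ 226 W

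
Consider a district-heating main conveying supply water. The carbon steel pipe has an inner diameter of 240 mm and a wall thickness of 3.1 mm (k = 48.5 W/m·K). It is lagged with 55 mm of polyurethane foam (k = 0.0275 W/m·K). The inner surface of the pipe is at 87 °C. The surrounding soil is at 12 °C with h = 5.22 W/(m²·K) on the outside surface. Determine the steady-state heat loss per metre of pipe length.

Cylindrical conduction, so R = ln(r₂/r₁)/(2πkL) per layer, in series:
R_carbon steel pipe wall = ln(123.1/120)/(2π×48.5×1) = 8.37×10^-5 K/W
R_polyurethane foam = ln(178.1/123.1)/(2π×0.0275×1) = 2.138 K/W
R_outer film = 1/(h_o·2πr_oL) = 1/(5.22×2π×0.1781×1) = 0.1712 K/W
R_total = 2.309 K/W
Q = ΔT/R_total = 75/2.309

q′ ≈ 32.5 W/m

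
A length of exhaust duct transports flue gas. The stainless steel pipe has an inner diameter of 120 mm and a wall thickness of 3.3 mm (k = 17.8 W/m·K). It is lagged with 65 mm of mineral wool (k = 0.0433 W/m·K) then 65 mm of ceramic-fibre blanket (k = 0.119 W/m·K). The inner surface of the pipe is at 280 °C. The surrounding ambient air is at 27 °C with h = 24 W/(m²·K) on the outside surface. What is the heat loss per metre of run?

q′ ≈ 79.6 W/m

Treating each annulus and film as a series resistance:
R_stainless steel pipe wall = ln(63.3/60)/(2π×17.8×1) = 4.787×10^-4 K/W
R_mineral wool = ln(128.3/63.3)/(2π×0.0433×1) = 2.597 K/W
R_ceramic-fibre blanket = ln(193.3/128.3)/(2π×0.119×1) = 0.5482 K/W
R_outer film = 1/(h_o·2πr_oL) = 1/(24×2π×0.1933×1) = 0.03431 K/W
R_total = 3.18 K/W
Q = ΔT/R_total = 253/3.18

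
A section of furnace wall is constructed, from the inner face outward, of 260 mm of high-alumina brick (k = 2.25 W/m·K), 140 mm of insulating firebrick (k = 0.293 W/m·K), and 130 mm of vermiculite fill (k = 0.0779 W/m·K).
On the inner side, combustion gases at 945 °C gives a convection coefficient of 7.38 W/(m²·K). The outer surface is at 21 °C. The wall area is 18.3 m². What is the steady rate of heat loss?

Using the resistance-network approach (series):
R_inner film = 1/(h_i·A) = 1/(7.38×18.3) = 0.007404 K/W
R_high-alumina brick = L/(kA) = 0.26/(2.25×18.3) = 0.006315 K/W
R_insulating firebrick = L/(kA) = 0.14/(0.293×18.3) = 0.02611 K/W
R_vermiculite fill = L/(kA) = 0.13/(0.0779×18.3) = 0.09119 K/W
R_total = 0.131 K/W
Q = ΔT / R_total = 924 / 0.131

Q ≈ 7050 W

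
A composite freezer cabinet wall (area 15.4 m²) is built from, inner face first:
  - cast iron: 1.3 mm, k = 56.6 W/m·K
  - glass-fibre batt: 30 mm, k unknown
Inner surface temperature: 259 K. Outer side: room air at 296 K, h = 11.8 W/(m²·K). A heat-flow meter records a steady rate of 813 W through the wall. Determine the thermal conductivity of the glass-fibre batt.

Thermal resistances in series:
R_cast iron = L/(kA) = 0.0013/(56.6×15.4) = 1.491×10^-6 K/W
R_outer film = 1/(h_o·A) = 1/(11.8×15.4) = 0.005503 K/W
Sum of known resistances R_other = 0.005504 K/W
Total R = ΔT/Q = 37/813 = 0.04551 K/W
R_glass-fibre batt = R_total − R_other = 0.04001 K/W
k = L/(R·A) = 0.03/(0.04001×15.4)

k ≈ 0.0487 W/(m·K)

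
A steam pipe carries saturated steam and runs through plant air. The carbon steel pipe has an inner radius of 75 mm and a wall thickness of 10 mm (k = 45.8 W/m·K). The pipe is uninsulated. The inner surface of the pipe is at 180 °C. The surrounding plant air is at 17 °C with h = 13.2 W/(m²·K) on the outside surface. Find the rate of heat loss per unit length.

Radial resistances (cylindrical: R_cond = ln(r_o/r_i)/(2πkL), R_conv = 1/(h·2πrL)):
R_carbon steel pipe wall = ln(85/75)/(2π×45.8×1) = 4.349×10^-4 K/W
R_outer film = 1/(h_o·2πr_oL) = 1/(13.2×2π×0.085×1) = 0.1418 K/W
R_total = 0.1423 K/W
Q = ΔT/R_total = 163/0.1423

q′ ≈ 1150 W/m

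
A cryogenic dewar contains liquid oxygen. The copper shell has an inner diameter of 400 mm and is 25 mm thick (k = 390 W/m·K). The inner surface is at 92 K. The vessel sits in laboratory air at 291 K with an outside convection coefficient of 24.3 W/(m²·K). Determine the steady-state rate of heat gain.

Q ≈ 3070 W

Spherical conduction: R = (1/r_in − 1/r_out)/(4πk) per layer; series-sum.
R_copper shell = (1/0.2 − 1/0.225)/(4π×390) = 1.134×10^-4 K/W
R_outer film = 1/(h·4πr_o²) = 1/(24.3×4π×0.225²) = 0.06469 K/W
R_total = 0.0648 K/W
Q = ΔT/R_total = 199/0.0648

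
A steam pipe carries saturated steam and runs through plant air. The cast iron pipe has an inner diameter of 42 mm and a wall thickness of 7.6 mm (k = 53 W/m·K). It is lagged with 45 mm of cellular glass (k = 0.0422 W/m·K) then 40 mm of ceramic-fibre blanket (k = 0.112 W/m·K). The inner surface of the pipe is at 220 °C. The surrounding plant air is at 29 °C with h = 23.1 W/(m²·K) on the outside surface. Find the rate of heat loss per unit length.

Cylindrical conduction, so R = ln(r₂/r₁)/(2πkL) per layer, in series:
R_cast iron pipe wall = ln(28.6/21)/(2π×53×1) = 9.276×10^-4 K/W
R_cellular glass = ln(73.6/28.6)/(2π×0.0422×1) = 3.565 K/W
R_ceramic-fibre blanket = ln(113.6/73.6)/(2π×0.112×1) = 0.6168 K/W
R_outer film = 1/(h_o·2πr_oL) = 1/(23.1×2π×0.1136×1) = 0.06065 K/W
R_total = 4.243 K/W
Q = ΔT/R_total = 191/4.243

q′ ≈ 45 W/m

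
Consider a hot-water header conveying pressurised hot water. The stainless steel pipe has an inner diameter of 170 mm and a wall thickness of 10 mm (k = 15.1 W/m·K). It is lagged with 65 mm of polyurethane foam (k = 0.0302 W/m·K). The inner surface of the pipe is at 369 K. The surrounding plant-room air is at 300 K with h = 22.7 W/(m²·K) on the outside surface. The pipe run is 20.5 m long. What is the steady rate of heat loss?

Q ≈ 507 W

Per-layer cylindrical resistances, series-summed:
R_stainless steel pipe wall = ln(95/85)/(2π×15.1×20.5) = 5.719×10^-5 K/W
R_polyurethane foam = ln(160/95)/(2π×0.0302×20.5) = 0.134 K/W
R_outer film = 1/(h_o·2πr_oL) = 1/(22.7×2π×0.16×20.5) = 0.002138 K/W
R_total = 0.1362 K/W
Q = ΔT/R_total = 69/0.1362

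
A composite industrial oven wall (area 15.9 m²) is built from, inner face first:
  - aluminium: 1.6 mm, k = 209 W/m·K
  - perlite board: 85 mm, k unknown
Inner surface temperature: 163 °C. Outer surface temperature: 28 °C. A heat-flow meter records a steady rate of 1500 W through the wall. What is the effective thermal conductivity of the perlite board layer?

Thermal resistances in series:
R_aluminium = L/(kA) = 0.0016/(209×15.9) = 4.815×10^-7 K/W
Sum of known resistances R_other = 4.815×10^-7 K/W
Total R = ΔT/Q = 135/1500 = 0.09 K/W
R_perlite board = R_total − R_other = 0.09 K/W
k = L/(R·A) = 0.085/(0.09×15.9)

k ≈ 0.0594 W/(m·K)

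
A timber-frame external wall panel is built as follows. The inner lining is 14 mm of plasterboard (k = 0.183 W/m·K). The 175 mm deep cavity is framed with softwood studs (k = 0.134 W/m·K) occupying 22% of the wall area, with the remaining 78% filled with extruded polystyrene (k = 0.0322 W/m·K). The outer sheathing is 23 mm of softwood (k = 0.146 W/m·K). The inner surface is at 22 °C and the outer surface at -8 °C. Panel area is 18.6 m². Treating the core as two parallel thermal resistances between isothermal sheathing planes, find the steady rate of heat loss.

Sheathing layers in series; stud and cavity paths in parallel between them.
R_inner = 0.014/(0.183×18.6) = 0.004113 K/W
R_stud  = 0.175/(0.134×0.22×18.6) = 0.3192 K/W
R_cav   = 0.175/(0.0322×0.78×18.6) = 0.3746 K/W
1/R_core = 1/R_stud + 1/R_cav → R_core = 0.1723 K/W
R_outer = 0.023/(0.146×18.6) = 0.00847 K/W
R_total = 0.1849 K/W
Q = ΔT/R_total = 30/0.1849

Q ≈ 162 W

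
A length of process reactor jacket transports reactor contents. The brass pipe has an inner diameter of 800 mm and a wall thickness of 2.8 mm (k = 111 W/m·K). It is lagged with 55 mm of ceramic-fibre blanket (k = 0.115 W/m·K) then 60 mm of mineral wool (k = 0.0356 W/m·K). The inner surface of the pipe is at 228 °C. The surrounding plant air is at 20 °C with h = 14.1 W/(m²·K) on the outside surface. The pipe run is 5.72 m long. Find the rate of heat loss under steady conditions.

Treating each annulus and film as a series resistance:
R_brass pipe wall = ln(402.8/400)/(2π×111×5.72) = 1.749×10^-6 K/W
R_ceramic-fibre blanket = ln(457.8/402.8)/(2π×0.115×5.72) = 0.03097 K/W
R_mineral wool = ln(517.8/457.8)/(2π×0.0356×5.72) = 0.09626 K/W
R_outer film = 1/(h_o·2πr_oL) = 1/(14.1×2π×0.5178×5.72) = 0.003811 K/W
R_total = 0.131 K/W
Q = ΔT/R_total = 208/0.131

Q ≈ 1590 W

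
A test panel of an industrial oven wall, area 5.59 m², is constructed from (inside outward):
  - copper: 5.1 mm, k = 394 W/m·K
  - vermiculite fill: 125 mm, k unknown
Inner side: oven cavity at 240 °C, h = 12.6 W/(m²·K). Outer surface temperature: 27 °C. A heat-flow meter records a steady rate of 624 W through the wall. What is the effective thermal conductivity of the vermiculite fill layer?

k ≈ 0.0684 W/(m·K)

Series thermal resistances:
R_inner film = 1/(h_i·A) = 1/(12.6×5.59) = 0.0142 K/W
R_copper = L/(kA) = 0.0051/(394×5.59) = 2.316×10^-6 K/W
Sum of known resistances R_other = 0.0142 K/W
Total R = ΔT/Q = 213/624 = 0.3413 K/W
R_vermiculite fill = R_total − R_other = 0.3271 K/W
k = L/(R·A) = 0.125/(0.3271×5.59)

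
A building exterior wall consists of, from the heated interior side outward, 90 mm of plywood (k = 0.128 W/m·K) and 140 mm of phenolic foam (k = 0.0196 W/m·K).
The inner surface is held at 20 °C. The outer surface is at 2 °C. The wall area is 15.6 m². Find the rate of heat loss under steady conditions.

Q ≈ 35.8 W

Series thermal resistances:
R_plywood = L/(kA) = 0.09/(0.128×15.6) = 0.04507 K/W
R_phenolic foam = L/(kA) = 0.14/(0.0196×15.6) = 0.4579 K/W
R_total = 0.5029 K/W
Q = ΔT / R_total = 18 / 0.5029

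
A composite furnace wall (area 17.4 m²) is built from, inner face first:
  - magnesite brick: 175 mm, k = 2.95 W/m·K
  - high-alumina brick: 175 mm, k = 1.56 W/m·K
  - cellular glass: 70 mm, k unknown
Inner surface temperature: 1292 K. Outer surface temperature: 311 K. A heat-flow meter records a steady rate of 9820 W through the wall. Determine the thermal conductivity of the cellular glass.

Model the wall as resistances in series:
R_magnesite brick = L/(kA) = 0.175/(2.95×17.4) = 0.003409 K/W
R_high-alumina brick = L/(kA) = 0.175/(1.56×17.4) = 0.006447 K/W
Sum of known resistances R_other = 0.009856 K/W
Total R = ΔT/Q = 981/9820 = 0.0999 K/W
R_cellular glass = R_total − R_other = 0.09004 K/W
k = L/(R·A) = 0.07/(0.09004×17.4)

k ≈ 0.0447 W/(m·K)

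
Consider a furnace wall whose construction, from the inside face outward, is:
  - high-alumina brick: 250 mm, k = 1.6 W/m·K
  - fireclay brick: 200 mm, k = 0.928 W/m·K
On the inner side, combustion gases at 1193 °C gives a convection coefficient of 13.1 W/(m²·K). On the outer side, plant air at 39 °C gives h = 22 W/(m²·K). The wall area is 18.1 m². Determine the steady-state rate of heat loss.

Treating each layer as a thermal resistance in series:
R_inner film = 1/(h_i·A) = 1/(13.1×18.1) = 0.004217 K/W
R_high-alumina brick = L/(kA) = 0.25/(1.6×18.1) = 0.008633 K/W
R_fireclay brick = L/(kA) = 0.2/(0.928×18.1) = 0.01191 K/W
R_outer film = 1/(h_o·A) = 1/(22×18.1) = 0.002511 K/W
R_total = 0.02727 K/W
Q = ΔT / R_total = 1154 / 0.02727

Q ≈ 42300 W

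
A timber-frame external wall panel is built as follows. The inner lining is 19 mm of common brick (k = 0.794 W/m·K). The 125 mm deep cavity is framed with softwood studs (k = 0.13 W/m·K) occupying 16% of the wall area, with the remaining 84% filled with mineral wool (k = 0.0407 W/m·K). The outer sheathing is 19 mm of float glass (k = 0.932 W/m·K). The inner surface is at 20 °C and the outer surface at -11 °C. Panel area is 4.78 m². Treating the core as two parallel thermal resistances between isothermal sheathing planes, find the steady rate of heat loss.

Sheathing layers in series; stud and cavity paths in parallel between them.
R_inner = 0.019/(0.794×4.78) = 0.005006 K/W
R_stud  = 0.125/(0.13×0.16×4.78) = 1.257 K/W
R_cav   = 0.125/(0.0407×0.84×4.78) = 0.7649 K/W
1/R_core = 1/R_stud + 1/R_cav → R_core = 0.4756 K/W
R_outer = 0.019/(0.932×4.78) = 0.004265 K/W
R_total = 0.4848 K/W
Q = ΔT/R_total = 31/0.4848

Q ≈ 63.9 W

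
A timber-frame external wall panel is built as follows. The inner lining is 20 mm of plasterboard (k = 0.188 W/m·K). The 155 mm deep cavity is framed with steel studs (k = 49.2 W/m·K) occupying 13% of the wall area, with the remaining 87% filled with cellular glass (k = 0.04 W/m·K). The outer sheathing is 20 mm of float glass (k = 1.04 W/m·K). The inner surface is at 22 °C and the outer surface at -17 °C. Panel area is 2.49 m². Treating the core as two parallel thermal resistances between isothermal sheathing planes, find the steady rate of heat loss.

Sheathing layers in series; stud and cavity paths in parallel between them.
R_inner = 0.02/(0.188×2.49) = 0.04272 K/W
R_stud  = 0.155/(49.2×0.13×2.49) = 0.009732 K/W
R_cav   = 0.155/(0.04×0.87×2.49) = 1.789 K/W
1/R_core = 1/R_stud + 1/R_cav → R_core = 0.00968 K/W
R_outer = 0.02/(1.04×2.49) = 0.007723 K/W
R_total = 0.06013 K/W
Q = ΔT/R_total = 39/0.06013

Q ≈ 649 W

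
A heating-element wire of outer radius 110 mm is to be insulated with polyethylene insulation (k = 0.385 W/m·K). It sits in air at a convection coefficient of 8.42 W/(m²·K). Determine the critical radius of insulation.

For a cylinder r_cr = k/h = 0.385/8.42
r_cr = 45.7 mm; since the bare radius (110 mm) is above r_cr, any added insulation will reduce heat loss.

r_cr ≈ 45.7 mm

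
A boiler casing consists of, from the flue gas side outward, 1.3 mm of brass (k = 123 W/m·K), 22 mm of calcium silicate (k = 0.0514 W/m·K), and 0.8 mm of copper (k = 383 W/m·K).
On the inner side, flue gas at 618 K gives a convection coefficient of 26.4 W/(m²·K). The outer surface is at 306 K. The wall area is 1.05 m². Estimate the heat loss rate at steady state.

Q ≈ 703 W

Series thermal resistances:
R_inner film = 1/(h_i·A) = 1/(26.4×1.05) = 0.03608 K/W
R_brass = L/(kA) = 0.0013/(123×1.05) = 1.007×10^-5 K/W
R_calcium silicate = L/(kA) = 0.022/(0.0514×1.05) = 0.4076 K/W
R_copper = L/(kA) = 0.0008/(383×1.05) = 1.989×10^-6 K/W
R_total = 0.4437 K/W
Q = ΔT / R_total = 312 / 0.4437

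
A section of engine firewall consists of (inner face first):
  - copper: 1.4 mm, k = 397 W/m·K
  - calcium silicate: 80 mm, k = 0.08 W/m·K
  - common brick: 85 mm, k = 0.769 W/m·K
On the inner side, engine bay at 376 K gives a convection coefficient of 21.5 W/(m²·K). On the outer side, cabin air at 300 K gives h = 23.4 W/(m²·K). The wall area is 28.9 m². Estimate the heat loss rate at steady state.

Q ≈ 1830 W

Thermal resistances in series:
R_inner film = 1/(h_i·A) = 1/(21.5×28.9) = 0.001609 K/W
R_copper = L/(kA) = 0.0014/(397×28.9) = 1.22×10^-7 K/W
R_calcium silicate = L/(kA) = 0.08/(0.08×28.9) = 0.0346 K/W
R_common brick = L/(kA) = 0.085/(0.769×28.9) = 0.003825 K/W
R_outer film = 1/(h_o·A) = 1/(23.4×28.9) = 0.001479 K/W
R_total = 0.04151 K/W
Q = ΔT / R_total = 76 / 0.04151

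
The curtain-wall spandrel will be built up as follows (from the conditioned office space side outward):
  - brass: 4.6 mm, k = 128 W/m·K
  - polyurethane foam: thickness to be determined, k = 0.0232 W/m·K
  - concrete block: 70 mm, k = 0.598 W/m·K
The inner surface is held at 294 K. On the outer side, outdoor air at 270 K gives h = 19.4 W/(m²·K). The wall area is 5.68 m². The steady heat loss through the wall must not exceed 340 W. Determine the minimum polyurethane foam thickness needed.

Treating each layer as a thermal resistance in series:
R_brass = L/(kA) = 0.0046/(128×5.68) = 6.327×10^-6 K/W
R_concrete block = L/(kA) = 0.07/(0.598×5.68) = 0.02061 K/W
R_outer film = 1/(h_o·A) = 1/(19.4×5.68) = 0.009075 K/W
Sum of the known resistances R_other = 0.02969 K/W
Required total resistance R_tot = ΔT/Q_allow = 24/340 = 0.07059 K/W
R_polyurethane foam = R_tot − R_other = 0.0409 K/W
L = R·k·A = 0.0409×0.0232×5.68

L ≈ 5.39 mm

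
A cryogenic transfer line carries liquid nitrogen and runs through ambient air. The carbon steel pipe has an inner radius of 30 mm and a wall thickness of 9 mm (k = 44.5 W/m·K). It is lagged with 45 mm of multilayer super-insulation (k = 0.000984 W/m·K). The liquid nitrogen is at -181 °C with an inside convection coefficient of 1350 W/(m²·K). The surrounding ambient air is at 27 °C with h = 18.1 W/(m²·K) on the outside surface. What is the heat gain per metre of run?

Cylindrical conduction, so R = ln(r₂/r₁)/(2πkL) per layer, in series:
R_inner film = 1/(h_i·2πr₁L) = 1/(1350×2π×0.03×1) = 0.00393 K/W
R_carbon steel pipe wall = ln(39/30)/(2π×44.5×1) = 9.383×10^-4 K/W
R_multilayer super-insulation = ln(84/39)/(2π×0.000984×1) = 124.1 K/W
R_outer film = 1/(h_o·2πr_oL) = 1/(18.1×2π×0.084×1) = 0.1047 K/W
R_total = 124.2 K/W
Q = ΔT/R_total = 208/124.2

q′ ≈ 1.67 W/m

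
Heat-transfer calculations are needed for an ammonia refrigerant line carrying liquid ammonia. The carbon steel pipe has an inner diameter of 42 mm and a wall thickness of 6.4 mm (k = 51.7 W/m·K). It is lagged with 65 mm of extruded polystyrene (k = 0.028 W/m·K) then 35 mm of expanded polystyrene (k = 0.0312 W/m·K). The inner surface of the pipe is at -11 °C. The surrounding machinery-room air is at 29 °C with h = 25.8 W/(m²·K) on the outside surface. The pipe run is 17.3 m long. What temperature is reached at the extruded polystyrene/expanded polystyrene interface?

T ≈ 21.2 °C

Cylindrical conduction, so R = ln(r₂/r₁)/(2πkL) per layer, in series:
R_carbon steel pipe wall = ln(27.4/21)/(2π×51.7×17.3) = 4.734×10^-5 K/W
R_extruded polystyrene = ln(92.4/27.4)/(2π×0.028×17.3) = 0.3994 K/W
R_expanded polystyrene = ln(127.4/92.4)/(2π×0.0312×17.3) = 0.09471 K/W
R_outer film = 1/(h_o·2πr_oL) = 1/(25.8×2π×0.1274×17.3) = 0.002799 K/W
R_total = 0.497 K/W
Q = ΔT/R_total = 40/0.497
Q = 80.5 W
T_interface = T_inner + Q·ΣR(inner→interface) = -11 + 80.5×0.3994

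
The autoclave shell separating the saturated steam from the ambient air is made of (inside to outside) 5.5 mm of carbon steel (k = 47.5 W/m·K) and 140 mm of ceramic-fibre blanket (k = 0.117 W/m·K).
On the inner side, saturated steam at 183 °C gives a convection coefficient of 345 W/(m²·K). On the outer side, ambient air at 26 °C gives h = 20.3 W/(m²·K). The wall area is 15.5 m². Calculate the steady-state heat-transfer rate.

Model the wall as resistances in series:
R_inner film = 1/(h_i·A) = 1/(345×15.5) = 1.87×10^-4 K/W
R_carbon steel = L/(kA) = 0.0055/(47.5×15.5) = 7.47×10^-6 K/W
R_ceramic-fibre blanket = L/(kA) = 0.14/(0.117×15.5) = 0.0772 K/W
R_outer film = 1/(h_o·A) = 1/(20.3×15.5) = 0.003178 K/W
R_total = 0.08057 K/W
Q = ΔT / R_total = 157 / 0.08057

Q ≈ 1950 W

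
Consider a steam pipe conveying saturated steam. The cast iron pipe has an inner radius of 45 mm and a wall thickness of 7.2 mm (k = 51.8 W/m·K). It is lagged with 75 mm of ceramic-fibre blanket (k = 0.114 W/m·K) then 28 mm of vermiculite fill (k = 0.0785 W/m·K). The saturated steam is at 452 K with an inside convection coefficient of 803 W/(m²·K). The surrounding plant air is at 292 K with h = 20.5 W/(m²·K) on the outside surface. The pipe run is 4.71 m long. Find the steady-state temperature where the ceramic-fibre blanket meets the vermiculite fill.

Treating each annulus and film as a series resistance:
R_inner film = 1/(h_i·2πr₁L) = 1/(803×2π×0.045×4.71) = 9.351×10^-4 K/W
R_cast iron pipe wall = ln(52.2/45)/(2π×51.8×4.71) = 9.682×10^-5 K/W
R_ceramic-fibre blanket = ln(127.2/52.2)/(2π×0.114×4.71) = 0.264 K/W
R_vermiculite fill = ln(155.2/127.2)/(2π×0.0785×4.71) = 0.08564 K/W
R_outer film = 1/(h_o·2πr_oL) = 1/(20.5×2π×0.1552×4.71) = 0.01062 K/W
R_total = 0.3613 K/W
Q = ΔT/R_total = 160/0.3613
Q = 443 W
T_interface = T_inner − Q·ΣR(inner→interface) = 452 − 443×0.265

T ≈ 335 K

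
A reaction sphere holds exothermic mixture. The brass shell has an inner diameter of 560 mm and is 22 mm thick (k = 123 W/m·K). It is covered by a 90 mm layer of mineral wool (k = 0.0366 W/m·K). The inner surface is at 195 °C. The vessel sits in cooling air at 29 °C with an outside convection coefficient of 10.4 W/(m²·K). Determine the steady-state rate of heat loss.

Q ≈ 97.5 W

Each spherical layer contributes R = (1/r_i − 1/r_o)/(4πk):
R_brass shell = (1/0.28 − 1/0.302)/(4π×123) = 1.683×10^-4 K/W
R_mineral wool = (1/0.302 − 1/0.392)/(4π×0.0366) = 1.653 K/W
R_outer film = 1/(h·4πr_o²) = 1/(10.4×4π×0.392²) = 0.04979 K/W
R_total = 1.703 K/W
Q = ΔT/R_total = 166/1.703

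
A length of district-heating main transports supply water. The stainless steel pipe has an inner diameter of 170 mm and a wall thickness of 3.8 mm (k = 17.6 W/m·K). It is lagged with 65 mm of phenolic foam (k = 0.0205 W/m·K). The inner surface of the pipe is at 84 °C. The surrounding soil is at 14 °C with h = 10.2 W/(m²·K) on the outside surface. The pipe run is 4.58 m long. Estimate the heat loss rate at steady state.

Per-layer cylindrical resistances, series-summed:
R_stainless steel pipe wall = ln(88.8/85)/(2π×17.6×4.58) = 8.635×10^-5 K/W
R_phenolic foam = ln(153.8/88.8)/(2π×0.0205×4.58) = 0.9311 K/W
R_outer film = 1/(h_o·2πr_oL) = 1/(10.2×2π×0.1538×4.58) = 0.02215 K/W
R_total = 0.9533 K/W
Q = ΔT/R_total = 70/0.9533

Q ≈ 73.4 W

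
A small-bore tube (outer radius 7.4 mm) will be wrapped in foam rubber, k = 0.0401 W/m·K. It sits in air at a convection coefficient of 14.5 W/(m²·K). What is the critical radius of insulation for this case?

r_cr ≈ 2.77 mm

For a cylinder r_cr = k/h = 0.0401/14.5
r_cr = 2.77 mm; since the bare radius (7.4 mm) is above r_cr, any added insulation will reduce heat loss.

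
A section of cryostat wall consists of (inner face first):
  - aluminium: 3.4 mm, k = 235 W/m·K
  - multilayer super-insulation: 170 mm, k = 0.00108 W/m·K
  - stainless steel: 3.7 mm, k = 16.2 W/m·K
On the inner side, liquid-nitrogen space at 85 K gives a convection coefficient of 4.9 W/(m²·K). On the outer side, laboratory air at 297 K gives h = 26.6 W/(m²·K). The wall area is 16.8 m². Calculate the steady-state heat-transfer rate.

Q ≈ 22.6 W

Model the wall as resistances in series:
R_inner film = 1/(h_i·A) = 1/(4.9×16.8) = 0.01215 K/W
R_aluminium = L/(kA) = 0.0034/(235×16.8) = 8.612×10^-7 K/W
R_multilayer super-insulation = L/(kA) = 0.17/(0.00108×16.8) = 9.369 K/W
R_stainless steel = L/(kA) = 0.0037/(16.2×16.8) = 1.359×10^-5 K/W
R_outer film = 1/(h_o·A) = 1/(26.6×16.8) = 0.002238 K/W
R_total = 9.384 K/W
Q = ΔT / R_total = 212 / 9.384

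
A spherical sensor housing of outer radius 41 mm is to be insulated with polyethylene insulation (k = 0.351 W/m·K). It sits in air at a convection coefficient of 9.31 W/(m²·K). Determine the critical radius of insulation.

For a sphere r_cr = 2k/h = 2×0.351/9.31
r_cr = 75.4 mm; since the bare radius (41 mm) is below r_cr, adding a thin layer of insulation will *increase* heat loss.

r_cr ≈ 75.4 mm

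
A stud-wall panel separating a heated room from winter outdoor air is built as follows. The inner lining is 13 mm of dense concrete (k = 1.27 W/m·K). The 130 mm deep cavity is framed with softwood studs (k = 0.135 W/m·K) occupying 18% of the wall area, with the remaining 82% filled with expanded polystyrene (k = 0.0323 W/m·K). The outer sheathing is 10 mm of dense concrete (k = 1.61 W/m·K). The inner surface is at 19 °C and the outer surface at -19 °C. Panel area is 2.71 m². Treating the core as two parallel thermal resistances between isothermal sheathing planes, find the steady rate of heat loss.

Sheathing layers in series; stud and cavity paths in parallel between them.
R_inner = 0.013/(1.27×2.71) = 0.003777 K/W
R_stud  = 0.13/(0.135×0.18×2.71) = 1.974 K/W
R_cav   = 0.13/(0.0323×0.82×2.71) = 1.811 K/W
1/R_core = 1/R_stud + 1/R_cav → R_core = 0.9446 K/W
R_outer = 0.01/(1.61×2.71) = 0.002292 K/W
R_total = 0.9506 K/W
Q = ΔT/R_total = 38/0.9506

Q ≈ 40 W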